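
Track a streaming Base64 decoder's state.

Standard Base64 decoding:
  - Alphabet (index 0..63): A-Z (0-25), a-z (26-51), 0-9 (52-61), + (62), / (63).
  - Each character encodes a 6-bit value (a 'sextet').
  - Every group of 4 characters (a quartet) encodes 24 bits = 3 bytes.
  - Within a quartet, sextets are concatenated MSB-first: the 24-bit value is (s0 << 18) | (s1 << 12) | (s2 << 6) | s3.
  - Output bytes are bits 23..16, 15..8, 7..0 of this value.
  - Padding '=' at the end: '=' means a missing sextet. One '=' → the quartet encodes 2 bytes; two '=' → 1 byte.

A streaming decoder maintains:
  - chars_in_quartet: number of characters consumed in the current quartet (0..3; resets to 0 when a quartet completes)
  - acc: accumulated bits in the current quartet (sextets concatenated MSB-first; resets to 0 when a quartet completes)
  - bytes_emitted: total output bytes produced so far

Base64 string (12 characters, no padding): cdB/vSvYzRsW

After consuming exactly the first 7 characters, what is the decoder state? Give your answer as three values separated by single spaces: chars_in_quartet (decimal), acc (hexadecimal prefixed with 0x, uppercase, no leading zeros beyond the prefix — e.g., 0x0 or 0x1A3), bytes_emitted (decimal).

Answer: 3 0x2F4AF 3

Derivation:
After char 0 ('c'=28): chars_in_quartet=1 acc=0x1C bytes_emitted=0
After char 1 ('d'=29): chars_in_quartet=2 acc=0x71D bytes_emitted=0
After char 2 ('B'=1): chars_in_quartet=3 acc=0x1C741 bytes_emitted=0
After char 3 ('/'=63): chars_in_quartet=4 acc=0x71D07F -> emit 71 D0 7F, reset; bytes_emitted=3
After char 4 ('v'=47): chars_in_quartet=1 acc=0x2F bytes_emitted=3
After char 5 ('S'=18): chars_in_quartet=2 acc=0xBD2 bytes_emitted=3
After char 6 ('v'=47): chars_in_quartet=3 acc=0x2F4AF bytes_emitted=3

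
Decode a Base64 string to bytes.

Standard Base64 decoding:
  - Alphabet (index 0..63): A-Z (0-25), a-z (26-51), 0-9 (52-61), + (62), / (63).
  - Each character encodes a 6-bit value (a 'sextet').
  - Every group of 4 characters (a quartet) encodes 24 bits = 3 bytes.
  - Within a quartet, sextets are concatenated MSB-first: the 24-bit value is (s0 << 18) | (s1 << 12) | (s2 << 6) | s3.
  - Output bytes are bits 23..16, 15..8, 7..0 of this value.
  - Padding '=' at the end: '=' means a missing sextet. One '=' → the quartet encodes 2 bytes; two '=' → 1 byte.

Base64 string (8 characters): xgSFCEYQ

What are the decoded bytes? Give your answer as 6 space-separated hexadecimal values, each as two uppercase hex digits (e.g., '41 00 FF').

Answer: C6 04 85 08 46 10

Derivation:
After char 0 ('x'=49): chars_in_quartet=1 acc=0x31 bytes_emitted=0
After char 1 ('g'=32): chars_in_quartet=2 acc=0xC60 bytes_emitted=0
After char 2 ('S'=18): chars_in_quartet=3 acc=0x31812 bytes_emitted=0
After char 3 ('F'=5): chars_in_quartet=4 acc=0xC60485 -> emit C6 04 85, reset; bytes_emitted=3
After char 4 ('C'=2): chars_in_quartet=1 acc=0x2 bytes_emitted=3
After char 5 ('E'=4): chars_in_quartet=2 acc=0x84 bytes_emitted=3
After char 6 ('Y'=24): chars_in_quartet=3 acc=0x2118 bytes_emitted=3
After char 7 ('Q'=16): chars_in_quartet=4 acc=0x84610 -> emit 08 46 10, reset; bytes_emitted=6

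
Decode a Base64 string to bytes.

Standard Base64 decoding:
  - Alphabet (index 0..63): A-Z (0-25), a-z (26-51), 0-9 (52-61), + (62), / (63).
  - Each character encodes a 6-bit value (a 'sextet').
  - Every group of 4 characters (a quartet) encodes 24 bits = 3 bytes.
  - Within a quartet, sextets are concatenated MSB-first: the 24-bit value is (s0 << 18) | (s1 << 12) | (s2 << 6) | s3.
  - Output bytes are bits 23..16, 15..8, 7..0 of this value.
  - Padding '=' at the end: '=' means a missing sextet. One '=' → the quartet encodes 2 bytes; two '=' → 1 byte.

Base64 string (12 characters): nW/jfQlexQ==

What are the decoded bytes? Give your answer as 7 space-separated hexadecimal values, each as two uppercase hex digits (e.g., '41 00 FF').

Answer: 9D 6F E3 7D 09 5E C5

Derivation:
After char 0 ('n'=39): chars_in_quartet=1 acc=0x27 bytes_emitted=0
After char 1 ('W'=22): chars_in_quartet=2 acc=0x9D6 bytes_emitted=0
After char 2 ('/'=63): chars_in_quartet=3 acc=0x275BF bytes_emitted=0
After char 3 ('j'=35): chars_in_quartet=4 acc=0x9D6FE3 -> emit 9D 6F E3, reset; bytes_emitted=3
After char 4 ('f'=31): chars_in_quartet=1 acc=0x1F bytes_emitted=3
After char 5 ('Q'=16): chars_in_quartet=2 acc=0x7D0 bytes_emitted=3
After char 6 ('l'=37): chars_in_quartet=3 acc=0x1F425 bytes_emitted=3
After char 7 ('e'=30): chars_in_quartet=4 acc=0x7D095E -> emit 7D 09 5E, reset; bytes_emitted=6
After char 8 ('x'=49): chars_in_quartet=1 acc=0x31 bytes_emitted=6
After char 9 ('Q'=16): chars_in_quartet=2 acc=0xC50 bytes_emitted=6
Padding '==': partial quartet acc=0xC50 -> emit C5; bytes_emitted=7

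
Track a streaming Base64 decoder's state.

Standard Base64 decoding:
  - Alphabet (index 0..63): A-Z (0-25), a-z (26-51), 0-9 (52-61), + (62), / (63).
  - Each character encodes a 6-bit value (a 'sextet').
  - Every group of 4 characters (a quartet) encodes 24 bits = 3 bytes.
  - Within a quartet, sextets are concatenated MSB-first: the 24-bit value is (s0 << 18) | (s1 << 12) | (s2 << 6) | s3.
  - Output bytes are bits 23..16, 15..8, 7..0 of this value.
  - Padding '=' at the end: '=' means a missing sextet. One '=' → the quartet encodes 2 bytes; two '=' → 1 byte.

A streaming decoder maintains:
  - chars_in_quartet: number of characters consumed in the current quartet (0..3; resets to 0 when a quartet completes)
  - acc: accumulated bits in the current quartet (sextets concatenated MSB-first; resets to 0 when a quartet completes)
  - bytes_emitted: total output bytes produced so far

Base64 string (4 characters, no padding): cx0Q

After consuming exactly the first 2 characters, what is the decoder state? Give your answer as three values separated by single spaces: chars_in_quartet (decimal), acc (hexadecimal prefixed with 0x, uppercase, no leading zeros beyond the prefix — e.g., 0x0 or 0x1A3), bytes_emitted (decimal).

Answer: 2 0x731 0

Derivation:
After char 0 ('c'=28): chars_in_quartet=1 acc=0x1C bytes_emitted=0
After char 1 ('x'=49): chars_in_quartet=2 acc=0x731 bytes_emitted=0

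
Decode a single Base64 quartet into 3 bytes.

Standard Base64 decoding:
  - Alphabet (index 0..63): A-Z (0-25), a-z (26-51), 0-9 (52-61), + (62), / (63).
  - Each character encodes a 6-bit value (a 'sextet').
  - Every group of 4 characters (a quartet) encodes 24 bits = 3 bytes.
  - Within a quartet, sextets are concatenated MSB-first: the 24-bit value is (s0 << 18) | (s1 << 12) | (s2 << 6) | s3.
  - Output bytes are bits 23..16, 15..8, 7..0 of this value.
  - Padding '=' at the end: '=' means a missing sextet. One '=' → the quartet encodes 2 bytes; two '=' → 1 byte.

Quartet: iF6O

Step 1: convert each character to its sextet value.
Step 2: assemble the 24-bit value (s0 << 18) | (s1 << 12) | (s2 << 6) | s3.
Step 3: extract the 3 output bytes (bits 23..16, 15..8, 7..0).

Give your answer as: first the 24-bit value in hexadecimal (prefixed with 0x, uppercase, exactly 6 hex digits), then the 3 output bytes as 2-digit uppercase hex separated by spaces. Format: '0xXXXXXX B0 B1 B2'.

Answer: 0x885E8E 88 5E 8E

Derivation:
Sextets: i=34, F=5, 6=58, O=14
24-bit: (34<<18) | (5<<12) | (58<<6) | 14
      = 0x880000 | 0x005000 | 0x000E80 | 0x00000E
      = 0x885E8E
Bytes: (v>>16)&0xFF=88, (v>>8)&0xFF=5E, v&0xFF=8E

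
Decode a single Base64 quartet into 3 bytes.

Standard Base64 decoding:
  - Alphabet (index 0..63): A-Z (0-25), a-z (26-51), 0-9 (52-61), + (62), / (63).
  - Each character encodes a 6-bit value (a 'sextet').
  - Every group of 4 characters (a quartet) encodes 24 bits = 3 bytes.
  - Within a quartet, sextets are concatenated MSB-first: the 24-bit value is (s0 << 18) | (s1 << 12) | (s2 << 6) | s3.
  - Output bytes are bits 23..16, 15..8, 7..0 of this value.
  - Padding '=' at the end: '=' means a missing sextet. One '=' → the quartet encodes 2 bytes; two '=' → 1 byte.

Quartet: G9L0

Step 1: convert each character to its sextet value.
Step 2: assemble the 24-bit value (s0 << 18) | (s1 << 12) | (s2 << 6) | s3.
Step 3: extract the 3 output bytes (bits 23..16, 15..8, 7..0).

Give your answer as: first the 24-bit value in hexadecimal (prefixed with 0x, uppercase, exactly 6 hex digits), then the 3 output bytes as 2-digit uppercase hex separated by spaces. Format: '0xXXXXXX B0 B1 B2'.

Sextets: G=6, 9=61, L=11, 0=52
24-bit: (6<<18) | (61<<12) | (11<<6) | 52
      = 0x180000 | 0x03D000 | 0x0002C0 | 0x000034
      = 0x1BD2F4
Bytes: (v>>16)&0xFF=1B, (v>>8)&0xFF=D2, v&0xFF=F4

Answer: 0x1BD2F4 1B D2 F4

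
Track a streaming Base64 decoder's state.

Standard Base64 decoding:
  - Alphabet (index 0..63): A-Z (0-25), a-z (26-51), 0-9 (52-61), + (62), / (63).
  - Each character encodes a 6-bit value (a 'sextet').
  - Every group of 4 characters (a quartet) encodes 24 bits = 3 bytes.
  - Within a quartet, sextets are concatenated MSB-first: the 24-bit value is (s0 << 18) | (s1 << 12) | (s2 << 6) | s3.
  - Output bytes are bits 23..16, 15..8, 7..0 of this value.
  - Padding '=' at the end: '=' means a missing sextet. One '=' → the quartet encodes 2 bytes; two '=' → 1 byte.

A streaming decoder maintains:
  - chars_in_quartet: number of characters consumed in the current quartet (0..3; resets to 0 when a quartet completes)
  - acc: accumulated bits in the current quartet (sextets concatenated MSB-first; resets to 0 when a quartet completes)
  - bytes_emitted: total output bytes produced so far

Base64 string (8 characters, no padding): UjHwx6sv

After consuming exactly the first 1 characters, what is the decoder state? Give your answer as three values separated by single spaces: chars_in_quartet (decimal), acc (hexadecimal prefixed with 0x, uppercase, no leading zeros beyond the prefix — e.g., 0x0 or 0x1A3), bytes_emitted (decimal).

Answer: 1 0x14 0

Derivation:
After char 0 ('U'=20): chars_in_quartet=1 acc=0x14 bytes_emitted=0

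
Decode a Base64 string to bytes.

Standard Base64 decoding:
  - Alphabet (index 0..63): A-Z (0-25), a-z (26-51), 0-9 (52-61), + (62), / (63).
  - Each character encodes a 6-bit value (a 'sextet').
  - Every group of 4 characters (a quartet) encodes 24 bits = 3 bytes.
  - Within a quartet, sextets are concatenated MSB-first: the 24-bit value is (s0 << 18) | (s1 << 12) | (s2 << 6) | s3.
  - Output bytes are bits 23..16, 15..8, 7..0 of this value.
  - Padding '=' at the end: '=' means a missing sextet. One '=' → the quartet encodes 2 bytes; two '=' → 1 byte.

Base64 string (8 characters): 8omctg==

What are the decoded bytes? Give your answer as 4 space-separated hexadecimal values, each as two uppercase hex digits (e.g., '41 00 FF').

Answer: F2 89 9C B6

Derivation:
After char 0 ('8'=60): chars_in_quartet=1 acc=0x3C bytes_emitted=0
After char 1 ('o'=40): chars_in_quartet=2 acc=0xF28 bytes_emitted=0
After char 2 ('m'=38): chars_in_quartet=3 acc=0x3CA26 bytes_emitted=0
After char 3 ('c'=28): chars_in_quartet=4 acc=0xF2899C -> emit F2 89 9C, reset; bytes_emitted=3
After char 4 ('t'=45): chars_in_quartet=1 acc=0x2D bytes_emitted=3
After char 5 ('g'=32): chars_in_quartet=2 acc=0xB60 bytes_emitted=3
Padding '==': partial quartet acc=0xB60 -> emit B6; bytes_emitted=4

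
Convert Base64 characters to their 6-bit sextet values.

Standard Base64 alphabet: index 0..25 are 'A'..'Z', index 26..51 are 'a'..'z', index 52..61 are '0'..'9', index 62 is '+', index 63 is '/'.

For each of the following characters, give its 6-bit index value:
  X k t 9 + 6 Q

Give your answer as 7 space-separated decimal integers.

Answer: 23 36 45 61 62 58 16

Derivation:
'X': A..Z range, ord('X') − ord('A') = 23
'k': a..z range, 26 + ord('k') − ord('a') = 36
't': a..z range, 26 + ord('t') − ord('a') = 45
'9': 0..9 range, 52 + ord('9') − ord('0') = 61
'+': index 62
'6': 0..9 range, 52 + ord('6') − ord('0') = 58
'Q': A..Z range, ord('Q') − ord('A') = 16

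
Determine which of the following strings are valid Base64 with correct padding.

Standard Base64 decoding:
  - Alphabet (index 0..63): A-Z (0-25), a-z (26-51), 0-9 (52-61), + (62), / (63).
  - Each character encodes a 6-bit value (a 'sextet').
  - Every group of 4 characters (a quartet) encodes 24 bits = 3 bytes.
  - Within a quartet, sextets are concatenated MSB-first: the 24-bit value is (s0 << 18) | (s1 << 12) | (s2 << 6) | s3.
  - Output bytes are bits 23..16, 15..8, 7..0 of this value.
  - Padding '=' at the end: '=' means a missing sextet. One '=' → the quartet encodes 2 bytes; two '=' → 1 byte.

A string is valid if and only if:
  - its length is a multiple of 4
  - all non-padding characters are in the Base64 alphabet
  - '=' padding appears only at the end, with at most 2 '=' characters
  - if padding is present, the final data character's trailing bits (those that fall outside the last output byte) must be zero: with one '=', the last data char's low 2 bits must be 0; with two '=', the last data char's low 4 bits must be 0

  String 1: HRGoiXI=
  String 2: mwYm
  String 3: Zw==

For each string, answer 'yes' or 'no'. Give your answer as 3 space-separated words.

Answer: yes yes yes

Derivation:
String 1: 'HRGoiXI=' → valid
String 2: 'mwYm' → valid
String 3: 'Zw==' → valid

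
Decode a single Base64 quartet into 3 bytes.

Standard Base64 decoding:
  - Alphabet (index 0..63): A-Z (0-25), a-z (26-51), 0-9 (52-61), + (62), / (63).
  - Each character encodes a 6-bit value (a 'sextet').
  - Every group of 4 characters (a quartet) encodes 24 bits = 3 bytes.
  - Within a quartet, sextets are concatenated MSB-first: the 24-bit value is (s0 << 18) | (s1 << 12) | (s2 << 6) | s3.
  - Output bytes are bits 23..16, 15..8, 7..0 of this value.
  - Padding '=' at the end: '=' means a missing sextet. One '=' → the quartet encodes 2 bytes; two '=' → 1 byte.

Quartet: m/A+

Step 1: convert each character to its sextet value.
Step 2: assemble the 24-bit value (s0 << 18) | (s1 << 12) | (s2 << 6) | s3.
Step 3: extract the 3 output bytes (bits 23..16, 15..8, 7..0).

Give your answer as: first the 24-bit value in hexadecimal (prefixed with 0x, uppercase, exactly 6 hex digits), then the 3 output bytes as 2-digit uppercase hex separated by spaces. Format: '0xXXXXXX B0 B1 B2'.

Answer: 0x9BF03E 9B F0 3E

Derivation:
Sextets: m=38, /=63, A=0, +=62
24-bit: (38<<18) | (63<<12) | (0<<6) | 62
      = 0x980000 | 0x03F000 | 0x000000 | 0x00003E
      = 0x9BF03E
Bytes: (v>>16)&0xFF=9B, (v>>8)&0xFF=F0, v&0xFF=3E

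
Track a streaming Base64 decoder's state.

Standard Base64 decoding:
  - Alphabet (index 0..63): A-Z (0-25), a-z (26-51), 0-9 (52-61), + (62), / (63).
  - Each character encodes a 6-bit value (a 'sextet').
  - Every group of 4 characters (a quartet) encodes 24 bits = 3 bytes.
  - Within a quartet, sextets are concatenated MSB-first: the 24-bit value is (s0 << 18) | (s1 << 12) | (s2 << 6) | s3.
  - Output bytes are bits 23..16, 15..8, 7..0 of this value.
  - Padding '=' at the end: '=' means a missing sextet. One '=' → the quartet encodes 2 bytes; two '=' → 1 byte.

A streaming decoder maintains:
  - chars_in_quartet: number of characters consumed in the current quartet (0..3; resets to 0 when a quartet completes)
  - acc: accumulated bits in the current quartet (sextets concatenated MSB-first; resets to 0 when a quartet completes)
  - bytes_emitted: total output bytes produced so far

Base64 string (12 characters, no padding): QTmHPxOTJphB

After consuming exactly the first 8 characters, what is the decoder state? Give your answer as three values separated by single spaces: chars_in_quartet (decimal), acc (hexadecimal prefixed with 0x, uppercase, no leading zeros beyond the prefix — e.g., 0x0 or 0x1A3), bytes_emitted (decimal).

After char 0 ('Q'=16): chars_in_quartet=1 acc=0x10 bytes_emitted=0
After char 1 ('T'=19): chars_in_quartet=2 acc=0x413 bytes_emitted=0
After char 2 ('m'=38): chars_in_quartet=3 acc=0x104E6 bytes_emitted=0
After char 3 ('H'=7): chars_in_quartet=4 acc=0x413987 -> emit 41 39 87, reset; bytes_emitted=3
After char 4 ('P'=15): chars_in_quartet=1 acc=0xF bytes_emitted=3
After char 5 ('x'=49): chars_in_quartet=2 acc=0x3F1 bytes_emitted=3
After char 6 ('O'=14): chars_in_quartet=3 acc=0xFC4E bytes_emitted=3
After char 7 ('T'=19): chars_in_quartet=4 acc=0x3F1393 -> emit 3F 13 93, reset; bytes_emitted=6

Answer: 0 0x0 6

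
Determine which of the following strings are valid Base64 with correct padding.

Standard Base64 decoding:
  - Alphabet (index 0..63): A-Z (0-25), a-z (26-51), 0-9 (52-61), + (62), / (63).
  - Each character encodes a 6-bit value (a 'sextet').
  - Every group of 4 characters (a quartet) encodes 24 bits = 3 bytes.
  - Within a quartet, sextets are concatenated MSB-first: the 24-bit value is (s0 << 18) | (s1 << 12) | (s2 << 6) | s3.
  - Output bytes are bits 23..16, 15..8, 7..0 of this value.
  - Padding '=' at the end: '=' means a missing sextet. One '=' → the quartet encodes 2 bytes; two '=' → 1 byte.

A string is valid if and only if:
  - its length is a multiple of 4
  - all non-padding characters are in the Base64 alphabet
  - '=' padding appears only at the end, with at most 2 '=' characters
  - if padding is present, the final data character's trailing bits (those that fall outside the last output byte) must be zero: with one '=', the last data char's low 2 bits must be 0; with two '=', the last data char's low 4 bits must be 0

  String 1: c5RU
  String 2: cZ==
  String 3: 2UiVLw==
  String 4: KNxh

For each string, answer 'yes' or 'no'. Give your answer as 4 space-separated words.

String 1: 'c5RU' → valid
String 2: 'cZ==' → invalid (bad trailing bits)
String 3: '2UiVLw==' → valid
String 4: 'KNxh' → valid

Answer: yes no yes yes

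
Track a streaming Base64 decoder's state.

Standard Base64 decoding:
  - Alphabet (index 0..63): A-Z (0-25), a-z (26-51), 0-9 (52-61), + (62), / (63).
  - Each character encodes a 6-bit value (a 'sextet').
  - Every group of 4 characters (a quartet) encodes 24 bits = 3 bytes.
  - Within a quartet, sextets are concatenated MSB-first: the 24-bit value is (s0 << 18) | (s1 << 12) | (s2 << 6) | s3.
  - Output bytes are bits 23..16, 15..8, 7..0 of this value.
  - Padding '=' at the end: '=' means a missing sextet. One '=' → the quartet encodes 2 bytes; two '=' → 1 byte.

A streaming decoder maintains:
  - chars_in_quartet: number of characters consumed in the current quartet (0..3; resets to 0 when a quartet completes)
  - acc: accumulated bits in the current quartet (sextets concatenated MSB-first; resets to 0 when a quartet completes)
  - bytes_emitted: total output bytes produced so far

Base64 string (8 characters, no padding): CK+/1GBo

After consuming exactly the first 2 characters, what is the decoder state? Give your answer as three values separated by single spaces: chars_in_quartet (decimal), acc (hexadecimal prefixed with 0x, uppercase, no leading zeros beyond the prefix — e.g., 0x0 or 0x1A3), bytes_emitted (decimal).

After char 0 ('C'=2): chars_in_quartet=1 acc=0x2 bytes_emitted=0
After char 1 ('K'=10): chars_in_quartet=2 acc=0x8A bytes_emitted=0

Answer: 2 0x8A 0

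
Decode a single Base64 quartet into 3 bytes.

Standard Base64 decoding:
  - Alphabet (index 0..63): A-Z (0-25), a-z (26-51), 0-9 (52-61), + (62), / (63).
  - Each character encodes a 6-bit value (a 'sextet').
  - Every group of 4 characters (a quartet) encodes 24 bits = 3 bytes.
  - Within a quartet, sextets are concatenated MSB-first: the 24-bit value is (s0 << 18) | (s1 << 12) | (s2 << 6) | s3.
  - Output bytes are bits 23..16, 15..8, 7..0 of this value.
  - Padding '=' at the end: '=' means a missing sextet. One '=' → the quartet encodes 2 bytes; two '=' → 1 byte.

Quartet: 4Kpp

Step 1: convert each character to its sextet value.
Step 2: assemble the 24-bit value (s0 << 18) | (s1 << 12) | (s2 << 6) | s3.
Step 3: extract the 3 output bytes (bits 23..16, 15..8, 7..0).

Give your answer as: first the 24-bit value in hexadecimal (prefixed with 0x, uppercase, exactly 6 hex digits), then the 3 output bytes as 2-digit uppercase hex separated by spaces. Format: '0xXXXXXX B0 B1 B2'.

Sextets: 4=56, K=10, p=41, p=41
24-bit: (56<<18) | (10<<12) | (41<<6) | 41
      = 0xE00000 | 0x00A000 | 0x000A40 | 0x000029
      = 0xE0AA69
Bytes: (v>>16)&0xFF=E0, (v>>8)&0xFF=AA, v&0xFF=69

Answer: 0xE0AA69 E0 AA 69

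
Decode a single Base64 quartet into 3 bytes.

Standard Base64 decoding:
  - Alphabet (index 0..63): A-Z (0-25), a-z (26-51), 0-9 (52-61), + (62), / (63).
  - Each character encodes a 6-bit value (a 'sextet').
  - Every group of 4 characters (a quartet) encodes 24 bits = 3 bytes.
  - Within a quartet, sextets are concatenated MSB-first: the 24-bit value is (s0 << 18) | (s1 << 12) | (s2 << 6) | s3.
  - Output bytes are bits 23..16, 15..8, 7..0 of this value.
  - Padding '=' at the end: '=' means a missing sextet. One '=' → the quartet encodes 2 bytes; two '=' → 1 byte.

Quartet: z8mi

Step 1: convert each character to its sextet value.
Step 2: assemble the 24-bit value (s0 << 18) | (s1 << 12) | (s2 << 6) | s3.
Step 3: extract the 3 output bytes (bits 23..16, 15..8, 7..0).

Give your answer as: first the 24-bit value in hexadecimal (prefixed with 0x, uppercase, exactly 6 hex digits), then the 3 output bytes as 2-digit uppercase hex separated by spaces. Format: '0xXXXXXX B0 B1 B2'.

Sextets: z=51, 8=60, m=38, i=34
24-bit: (51<<18) | (60<<12) | (38<<6) | 34
      = 0xCC0000 | 0x03C000 | 0x000980 | 0x000022
      = 0xCFC9A2
Bytes: (v>>16)&0xFF=CF, (v>>8)&0xFF=C9, v&0xFF=A2

Answer: 0xCFC9A2 CF C9 A2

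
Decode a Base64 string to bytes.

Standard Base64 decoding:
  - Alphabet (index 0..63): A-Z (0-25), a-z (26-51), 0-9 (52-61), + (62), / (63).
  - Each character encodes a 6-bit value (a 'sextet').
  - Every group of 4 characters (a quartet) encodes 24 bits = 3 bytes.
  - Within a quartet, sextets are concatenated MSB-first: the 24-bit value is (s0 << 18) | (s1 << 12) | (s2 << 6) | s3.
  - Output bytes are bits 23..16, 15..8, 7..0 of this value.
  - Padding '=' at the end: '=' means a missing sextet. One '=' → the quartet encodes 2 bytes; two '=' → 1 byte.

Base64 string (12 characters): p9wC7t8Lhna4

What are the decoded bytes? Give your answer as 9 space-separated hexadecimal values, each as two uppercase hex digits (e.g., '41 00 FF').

After char 0 ('p'=41): chars_in_quartet=1 acc=0x29 bytes_emitted=0
After char 1 ('9'=61): chars_in_quartet=2 acc=0xA7D bytes_emitted=0
After char 2 ('w'=48): chars_in_quartet=3 acc=0x29F70 bytes_emitted=0
After char 3 ('C'=2): chars_in_quartet=4 acc=0xA7DC02 -> emit A7 DC 02, reset; bytes_emitted=3
After char 4 ('7'=59): chars_in_quartet=1 acc=0x3B bytes_emitted=3
After char 5 ('t'=45): chars_in_quartet=2 acc=0xEED bytes_emitted=3
After char 6 ('8'=60): chars_in_quartet=3 acc=0x3BB7C bytes_emitted=3
After char 7 ('L'=11): chars_in_quartet=4 acc=0xEEDF0B -> emit EE DF 0B, reset; bytes_emitted=6
After char 8 ('h'=33): chars_in_quartet=1 acc=0x21 bytes_emitted=6
After char 9 ('n'=39): chars_in_quartet=2 acc=0x867 bytes_emitted=6
After char 10 ('a'=26): chars_in_quartet=3 acc=0x219DA bytes_emitted=6
After char 11 ('4'=56): chars_in_quartet=4 acc=0x8676B8 -> emit 86 76 B8, reset; bytes_emitted=9

Answer: A7 DC 02 EE DF 0B 86 76 B8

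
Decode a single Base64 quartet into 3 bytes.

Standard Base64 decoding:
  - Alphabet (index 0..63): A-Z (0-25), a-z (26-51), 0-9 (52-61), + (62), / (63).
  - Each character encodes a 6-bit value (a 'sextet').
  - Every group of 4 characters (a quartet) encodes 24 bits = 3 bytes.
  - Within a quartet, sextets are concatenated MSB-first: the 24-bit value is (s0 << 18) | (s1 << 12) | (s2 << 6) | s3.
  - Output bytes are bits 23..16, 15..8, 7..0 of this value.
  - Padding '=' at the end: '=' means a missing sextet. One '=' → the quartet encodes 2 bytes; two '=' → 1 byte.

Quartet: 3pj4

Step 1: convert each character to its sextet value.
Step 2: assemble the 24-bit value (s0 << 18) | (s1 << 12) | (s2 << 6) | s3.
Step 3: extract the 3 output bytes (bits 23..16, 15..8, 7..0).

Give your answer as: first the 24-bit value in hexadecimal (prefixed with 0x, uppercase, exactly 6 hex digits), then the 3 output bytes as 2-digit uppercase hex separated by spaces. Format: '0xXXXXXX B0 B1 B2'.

Sextets: 3=55, p=41, j=35, 4=56
24-bit: (55<<18) | (41<<12) | (35<<6) | 56
      = 0xDC0000 | 0x029000 | 0x0008C0 | 0x000038
      = 0xDE98F8
Bytes: (v>>16)&0xFF=DE, (v>>8)&0xFF=98, v&0xFF=F8

Answer: 0xDE98F8 DE 98 F8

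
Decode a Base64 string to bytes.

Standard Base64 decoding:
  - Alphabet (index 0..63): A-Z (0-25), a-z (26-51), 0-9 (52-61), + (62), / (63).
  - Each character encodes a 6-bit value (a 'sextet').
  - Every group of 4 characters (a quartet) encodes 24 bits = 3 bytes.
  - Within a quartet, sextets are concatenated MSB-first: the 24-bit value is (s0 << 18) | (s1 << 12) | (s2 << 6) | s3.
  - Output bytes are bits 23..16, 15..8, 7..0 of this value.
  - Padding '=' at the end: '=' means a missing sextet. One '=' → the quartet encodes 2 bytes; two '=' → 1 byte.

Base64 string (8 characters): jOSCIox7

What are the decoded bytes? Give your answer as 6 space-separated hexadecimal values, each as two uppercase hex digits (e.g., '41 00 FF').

Answer: 8C E4 82 22 8C 7B

Derivation:
After char 0 ('j'=35): chars_in_quartet=1 acc=0x23 bytes_emitted=0
After char 1 ('O'=14): chars_in_quartet=2 acc=0x8CE bytes_emitted=0
After char 2 ('S'=18): chars_in_quartet=3 acc=0x23392 bytes_emitted=0
After char 3 ('C'=2): chars_in_quartet=4 acc=0x8CE482 -> emit 8C E4 82, reset; bytes_emitted=3
After char 4 ('I'=8): chars_in_quartet=1 acc=0x8 bytes_emitted=3
After char 5 ('o'=40): chars_in_quartet=2 acc=0x228 bytes_emitted=3
After char 6 ('x'=49): chars_in_quartet=3 acc=0x8A31 bytes_emitted=3
After char 7 ('7'=59): chars_in_quartet=4 acc=0x228C7B -> emit 22 8C 7B, reset; bytes_emitted=6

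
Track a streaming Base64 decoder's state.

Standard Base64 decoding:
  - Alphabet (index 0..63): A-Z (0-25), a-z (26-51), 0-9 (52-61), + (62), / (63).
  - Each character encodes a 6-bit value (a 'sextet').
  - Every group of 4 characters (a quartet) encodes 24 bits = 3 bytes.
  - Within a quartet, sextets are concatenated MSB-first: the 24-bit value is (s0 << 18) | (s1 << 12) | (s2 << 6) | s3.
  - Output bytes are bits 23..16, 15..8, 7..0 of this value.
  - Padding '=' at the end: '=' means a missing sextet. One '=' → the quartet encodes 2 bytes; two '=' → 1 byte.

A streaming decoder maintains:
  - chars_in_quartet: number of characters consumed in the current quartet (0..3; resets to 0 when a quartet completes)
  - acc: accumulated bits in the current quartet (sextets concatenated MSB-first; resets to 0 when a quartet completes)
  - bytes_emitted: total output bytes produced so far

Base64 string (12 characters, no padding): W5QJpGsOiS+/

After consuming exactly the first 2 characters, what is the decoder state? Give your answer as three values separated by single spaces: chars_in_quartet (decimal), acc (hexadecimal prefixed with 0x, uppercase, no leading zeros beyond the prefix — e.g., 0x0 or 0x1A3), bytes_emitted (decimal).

After char 0 ('W'=22): chars_in_quartet=1 acc=0x16 bytes_emitted=0
After char 1 ('5'=57): chars_in_quartet=2 acc=0x5B9 bytes_emitted=0

Answer: 2 0x5B9 0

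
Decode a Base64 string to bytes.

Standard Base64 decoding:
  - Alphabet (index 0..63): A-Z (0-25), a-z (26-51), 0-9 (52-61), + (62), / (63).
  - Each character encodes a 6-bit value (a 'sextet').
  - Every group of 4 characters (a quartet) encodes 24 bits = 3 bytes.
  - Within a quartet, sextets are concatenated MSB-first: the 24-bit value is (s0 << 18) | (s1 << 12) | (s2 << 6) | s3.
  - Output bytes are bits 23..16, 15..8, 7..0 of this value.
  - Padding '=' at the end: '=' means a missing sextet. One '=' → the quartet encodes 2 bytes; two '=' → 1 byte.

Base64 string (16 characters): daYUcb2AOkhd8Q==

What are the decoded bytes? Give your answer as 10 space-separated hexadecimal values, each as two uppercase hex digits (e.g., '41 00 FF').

Answer: 75 A6 14 71 BD 80 3A 48 5D F1

Derivation:
After char 0 ('d'=29): chars_in_quartet=1 acc=0x1D bytes_emitted=0
After char 1 ('a'=26): chars_in_quartet=2 acc=0x75A bytes_emitted=0
After char 2 ('Y'=24): chars_in_quartet=3 acc=0x1D698 bytes_emitted=0
After char 3 ('U'=20): chars_in_quartet=4 acc=0x75A614 -> emit 75 A6 14, reset; bytes_emitted=3
After char 4 ('c'=28): chars_in_quartet=1 acc=0x1C bytes_emitted=3
After char 5 ('b'=27): chars_in_quartet=2 acc=0x71B bytes_emitted=3
After char 6 ('2'=54): chars_in_quartet=3 acc=0x1C6F6 bytes_emitted=3
After char 7 ('A'=0): chars_in_quartet=4 acc=0x71BD80 -> emit 71 BD 80, reset; bytes_emitted=6
After char 8 ('O'=14): chars_in_quartet=1 acc=0xE bytes_emitted=6
After char 9 ('k'=36): chars_in_quartet=2 acc=0x3A4 bytes_emitted=6
After char 10 ('h'=33): chars_in_quartet=3 acc=0xE921 bytes_emitted=6
After char 11 ('d'=29): chars_in_quartet=4 acc=0x3A485D -> emit 3A 48 5D, reset; bytes_emitted=9
After char 12 ('8'=60): chars_in_quartet=1 acc=0x3C bytes_emitted=9
After char 13 ('Q'=16): chars_in_quartet=2 acc=0xF10 bytes_emitted=9
Padding '==': partial quartet acc=0xF10 -> emit F1; bytes_emitted=10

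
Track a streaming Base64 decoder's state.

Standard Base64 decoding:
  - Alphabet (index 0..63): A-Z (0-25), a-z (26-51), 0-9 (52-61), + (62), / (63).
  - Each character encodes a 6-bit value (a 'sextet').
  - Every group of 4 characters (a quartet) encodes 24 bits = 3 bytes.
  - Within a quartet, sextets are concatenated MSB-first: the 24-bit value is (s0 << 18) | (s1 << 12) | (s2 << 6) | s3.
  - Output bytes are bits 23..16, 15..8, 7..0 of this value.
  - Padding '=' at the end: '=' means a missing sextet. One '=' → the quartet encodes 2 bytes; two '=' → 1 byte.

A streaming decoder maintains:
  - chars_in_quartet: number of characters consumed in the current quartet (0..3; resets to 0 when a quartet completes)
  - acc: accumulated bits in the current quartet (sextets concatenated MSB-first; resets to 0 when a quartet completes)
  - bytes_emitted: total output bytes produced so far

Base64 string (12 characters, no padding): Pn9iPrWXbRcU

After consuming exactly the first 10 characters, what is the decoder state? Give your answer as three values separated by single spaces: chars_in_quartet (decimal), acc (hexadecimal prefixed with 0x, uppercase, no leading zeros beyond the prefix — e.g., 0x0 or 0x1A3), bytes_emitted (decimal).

After char 0 ('P'=15): chars_in_quartet=1 acc=0xF bytes_emitted=0
After char 1 ('n'=39): chars_in_quartet=2 acc=0x3E7 bytes_emitted=0
After char 2 ('9'=61): chars_in_quartet=3 acc=0xF9FD bytes_emitted=0
After char 3 ('i'=34): chars_in_quartet=4 acc=0x3E7F62 -> emit 3E 7F 62, reset; bytes_emitted=3
After char 4 ('P'=15): chars_in_quartet=1 acc=0xF bytes_emitted=3
After char 5 ('r'=43): chars_in_quartet=2 acc=0x3EB bytes_emitted=3
After char 6 ('W'=22): chars_in_quartet=3 acc=0xFAD6 bytes_emitted=3
After char 7 ('X'=23): chars_in_quartet=4 acc=0x3EB597 -> emit 3E B5 97, reset; bytes_emitted=6
After char 8 ('b'=27): chars_in_quartet=1 acc=0x1B bytes_emitted=6
After char 9 ('R'=17): chars_in_quartet=2 acc=0x6D1 bytes_emitted=6

Answer: 2 0x6D1 6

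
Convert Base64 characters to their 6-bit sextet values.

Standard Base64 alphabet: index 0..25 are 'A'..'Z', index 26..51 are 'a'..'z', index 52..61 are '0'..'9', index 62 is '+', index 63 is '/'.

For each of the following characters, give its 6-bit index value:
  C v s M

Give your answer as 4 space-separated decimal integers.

Answer: 2 47 44 12

Derivation:
'C': A..Z range, ord('C') − ord('A') = 2
'v': a..z range, 26 + ord('v') − ord('a') = 47
's': a..z range, 26 + ord('s') − ord('a') = 44
'M': A..Z range, ord('M') − ord('A') = 12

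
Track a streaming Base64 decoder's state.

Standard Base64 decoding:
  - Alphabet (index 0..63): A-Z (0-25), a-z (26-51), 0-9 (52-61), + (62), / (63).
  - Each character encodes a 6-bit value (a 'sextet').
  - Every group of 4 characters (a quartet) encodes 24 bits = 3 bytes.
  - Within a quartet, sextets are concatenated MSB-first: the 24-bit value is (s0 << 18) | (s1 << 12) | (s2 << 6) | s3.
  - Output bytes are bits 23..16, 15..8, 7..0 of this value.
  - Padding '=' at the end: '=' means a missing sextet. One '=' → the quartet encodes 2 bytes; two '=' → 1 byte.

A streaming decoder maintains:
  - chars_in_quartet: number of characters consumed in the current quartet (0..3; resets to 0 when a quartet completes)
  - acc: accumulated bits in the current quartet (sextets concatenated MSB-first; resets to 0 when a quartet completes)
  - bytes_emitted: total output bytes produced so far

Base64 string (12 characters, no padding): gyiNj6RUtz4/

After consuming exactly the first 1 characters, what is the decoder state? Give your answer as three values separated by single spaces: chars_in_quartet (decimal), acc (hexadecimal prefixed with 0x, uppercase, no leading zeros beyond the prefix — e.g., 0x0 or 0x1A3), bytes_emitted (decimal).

After char 0 ('g'=32): chars_in_quartet=1 acc=0x20 bytes_emitted=0

Answer: 1 0x20 0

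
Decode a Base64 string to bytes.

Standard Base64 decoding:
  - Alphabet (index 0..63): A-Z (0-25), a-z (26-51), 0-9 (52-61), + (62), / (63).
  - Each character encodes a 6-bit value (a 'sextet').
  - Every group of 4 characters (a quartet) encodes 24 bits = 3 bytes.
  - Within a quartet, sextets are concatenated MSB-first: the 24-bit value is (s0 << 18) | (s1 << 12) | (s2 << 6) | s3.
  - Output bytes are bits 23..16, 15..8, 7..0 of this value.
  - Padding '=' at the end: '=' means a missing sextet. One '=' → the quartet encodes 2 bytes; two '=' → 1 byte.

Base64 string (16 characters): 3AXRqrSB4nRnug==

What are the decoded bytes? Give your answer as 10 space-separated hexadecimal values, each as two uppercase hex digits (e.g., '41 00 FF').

Answer: DC 05 D1 AA B4 81 E2 74 67 BA

Derivation:
After char 0 ('3'=55): chars_in_quartet=1 acc=0x37 bytes_emitted=0
After char 1 ('A'=0): chars_in_quartet=2 acc=0xDC0 bytes_emitted=0
After char 2 ('X'=23): chars_in_quartet=3 acc=0x37017 bytes_emitted=0
After char 3 ('R'=17): chars_in_quartet=4 acc=0xDC05D1 -> emit DC 05 D1, reset; bytes_emitted=3
After char 4 ('q'=42): chars_in_quartet=1 acc=0x2A bytes_emitted=3
After char 5 ('r'=43): chars_in_quartet=2 acc=0xAAB bytes_emitted=3
After char 6 ('S'=18): chars_in_quartet=3 acc=0x2AAD2 bytes_emitted=3
After char 7 ('B'=1): chars_in_quartet=4 acc=0xAAB481 -> emit AA B4 81, reset; bytes_emitted=6
After char 8 ('4'=56): chars_in_quartet=1 acc=0x38 bytes_emitted=6
After char 9 ('n'=39): chars_in_quartet=2 acc=0xE27 bytes_emitted=6
After char 10 ('R'=17): chars_in_quartet=3 acc=0x389D1 bytes_emitted=6
After char 11 ('n'=39): chars_in_quartet=4 acc=0xE27467 -> emit E2 74 67, reset; bytes_emitted=9
After char 12 ('u'=46): chars_in_quartet=1 acc=0x2E bytes_emitted=9
After char 13 ('g'=32): chars_in_quartet=2 acc=0xBA0 bytes_emitted=9
Padding '==': partial quartet acc=0xBA0 -> emit BA; bytes_emitted=10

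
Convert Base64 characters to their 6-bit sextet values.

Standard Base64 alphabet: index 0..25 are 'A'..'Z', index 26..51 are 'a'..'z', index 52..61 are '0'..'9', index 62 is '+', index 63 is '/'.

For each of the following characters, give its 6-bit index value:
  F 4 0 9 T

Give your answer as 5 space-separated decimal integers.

Answer: 5 56 52 61 19

Derivation:
'F': A..Z range, ord('F') − ord('A') = 5
'4': 0..9 range, 52 + ord('4') − ord('0') = 56
'0': 0..9 range, 52 + ord('0') − ord('0') = 52
'9': 0..9 range, 52 + ord('9') − ord('0') = 61
'T': A..Z range, ord('T') − ord('A') = 19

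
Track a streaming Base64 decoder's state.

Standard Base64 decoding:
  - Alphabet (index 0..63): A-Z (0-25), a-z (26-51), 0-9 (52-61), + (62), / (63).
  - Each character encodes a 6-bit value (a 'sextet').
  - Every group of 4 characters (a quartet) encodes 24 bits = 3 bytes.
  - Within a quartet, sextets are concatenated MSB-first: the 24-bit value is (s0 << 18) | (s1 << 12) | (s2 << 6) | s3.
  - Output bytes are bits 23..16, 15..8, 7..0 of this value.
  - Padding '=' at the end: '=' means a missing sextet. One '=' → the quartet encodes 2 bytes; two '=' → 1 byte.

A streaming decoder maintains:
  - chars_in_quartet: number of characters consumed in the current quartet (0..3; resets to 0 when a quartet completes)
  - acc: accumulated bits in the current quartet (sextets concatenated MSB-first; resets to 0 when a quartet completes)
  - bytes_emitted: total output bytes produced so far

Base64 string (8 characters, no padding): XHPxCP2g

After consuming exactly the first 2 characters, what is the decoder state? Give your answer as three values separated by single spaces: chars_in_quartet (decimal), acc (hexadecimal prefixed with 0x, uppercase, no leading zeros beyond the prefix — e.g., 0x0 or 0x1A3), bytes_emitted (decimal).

After char 0 ('X'=23): chars_in_quartet=1 acc=0x17 bytes_emitted=0
After char 1 ('H'=7): chars_in_quartet=2 acc=0x5C7 bytes_emitted=0

Answer: 2 0x5C7 0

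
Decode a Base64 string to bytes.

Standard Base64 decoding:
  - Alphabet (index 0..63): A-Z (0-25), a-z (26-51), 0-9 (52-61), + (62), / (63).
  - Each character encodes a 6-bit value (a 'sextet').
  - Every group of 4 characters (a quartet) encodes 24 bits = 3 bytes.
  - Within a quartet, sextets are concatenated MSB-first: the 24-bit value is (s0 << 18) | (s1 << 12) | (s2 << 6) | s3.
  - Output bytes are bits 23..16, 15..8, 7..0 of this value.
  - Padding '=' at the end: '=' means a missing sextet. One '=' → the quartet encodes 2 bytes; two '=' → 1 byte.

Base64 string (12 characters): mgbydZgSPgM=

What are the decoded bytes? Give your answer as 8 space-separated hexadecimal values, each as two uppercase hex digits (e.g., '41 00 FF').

After char 0 ('m'=38): chars_in_quartet=1 acc=0x26 bytes_emitted=0
After char 1 ('g'=32): chars_in_quartet=2 acc=0x9A0 bytes_emitted=0
After char 2 ('b'=27): chars_in_quartet=3 acc=0x2681B bytes_emitted=0
After char 3 ('y'=50): chars_in_quartet=4 acc=0x9A06F2 -> emit 9A 06 F2, reset; bytes_emitted=3
After char 4 ('d'=29): chars_in_quartet=1 acc=0x1D bytes_emitted=3
After char 5 ('Z'=25): chars_in_quartet=2 acc=0x759 bytes_emitted=3
After char 6 ('g'=32): chars_in_quartet=3 acc=0x1D660 bytes_emitted=3
After char 7 ('S'=18): chars_in_quartet=4 acc=0x759812 -> emit 75 98 12, reset; bytes_emitted=6
After char 8 ('P'=15): chars_in_quartet=1 acc=0xF bytes_emitted=6
After char 9 ('g'=32): chars_in_quartet=2 acc=0x3E0 bytes_emitted=6
After char 10 ('M'=12): chars_in_quartet=3 acc=0xF80C bytes_emitted=6
Padding '=': partial quartet acc=0xF80C -> emit 3E 03; bytes_emitted=8

Answer: 9A 06 F2 75 98 12 3E 03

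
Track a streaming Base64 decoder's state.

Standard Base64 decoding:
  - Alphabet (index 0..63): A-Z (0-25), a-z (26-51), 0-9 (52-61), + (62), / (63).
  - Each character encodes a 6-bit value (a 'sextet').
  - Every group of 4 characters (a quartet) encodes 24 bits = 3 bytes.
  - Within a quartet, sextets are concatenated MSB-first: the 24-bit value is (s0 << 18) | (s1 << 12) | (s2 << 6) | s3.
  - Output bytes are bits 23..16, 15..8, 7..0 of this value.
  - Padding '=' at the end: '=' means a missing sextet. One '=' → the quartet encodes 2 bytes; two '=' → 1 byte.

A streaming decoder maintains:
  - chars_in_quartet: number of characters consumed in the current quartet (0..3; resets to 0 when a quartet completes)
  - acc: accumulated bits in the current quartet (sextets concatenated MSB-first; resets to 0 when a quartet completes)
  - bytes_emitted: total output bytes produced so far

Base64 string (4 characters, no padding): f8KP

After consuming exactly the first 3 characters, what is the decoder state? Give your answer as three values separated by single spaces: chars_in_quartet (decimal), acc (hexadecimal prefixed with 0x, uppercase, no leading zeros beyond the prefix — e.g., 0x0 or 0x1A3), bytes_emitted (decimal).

After char 0 ('f'=31): chars_in_quartet=1 acc=0x1F bytes_emitted=0
After char 1 ('8'=60): chars_in_quartet=2 acc=0x7FC bytes_emitted=0
After char 2 ('K'=10): chars_in_quartet=3 acc=0x1FF0A bytes_emitted=0

Answer: 3 0x1FF0A 0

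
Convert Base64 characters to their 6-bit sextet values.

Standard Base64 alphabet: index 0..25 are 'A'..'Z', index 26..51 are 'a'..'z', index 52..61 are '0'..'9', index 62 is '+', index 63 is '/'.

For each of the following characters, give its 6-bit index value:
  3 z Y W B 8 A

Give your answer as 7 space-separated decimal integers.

Answer: 55 51 24 22 1 60 0

Derivation:
'3': 0..9 range, 52 + ord('3') − ord('0') = 55
'z': a..z range, 26 + ord('z') − ord('a') = 51
'Y': A..Z range, ord('Y') − ord('A') = 24
'W': A..Z range, ord('W') − ord('A') = 22
'B': A..Z range, ord('B') − ord('A') = 1
'8': 0..9 range, 52 + ord('8') − ord('0') = 60
'A': A..Z range, ord('A') − ord('A') = 0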